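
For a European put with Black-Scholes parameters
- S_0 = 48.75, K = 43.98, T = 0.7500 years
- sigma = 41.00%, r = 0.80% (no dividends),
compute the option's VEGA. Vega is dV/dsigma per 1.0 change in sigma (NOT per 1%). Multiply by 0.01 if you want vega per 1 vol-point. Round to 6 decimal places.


Answer: Vega = 14.978085

Derivation:
d1 = 0.4844326781; d2 = 0.1293622625
phi(d1) = 0.3547733859; exp(-qT) = 1.0000000000; exp(-rT) = 0.9940179641
Vega = S * exp(-qT) * phi(d1) * sqrt(T) = 48.7500 * 1.0000000000 * 0.3547733859 * 0.8660254038 = 14.978085


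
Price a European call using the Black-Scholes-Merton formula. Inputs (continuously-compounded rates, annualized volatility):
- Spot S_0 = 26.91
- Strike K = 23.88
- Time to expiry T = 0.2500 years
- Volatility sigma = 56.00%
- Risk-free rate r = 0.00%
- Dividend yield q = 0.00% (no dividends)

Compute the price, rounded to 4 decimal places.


d1 = (ln(S/K) + (r - q + 0.5*sigma^2) * T) / (sigma * sqrt(T)) = 0.56663099
d2 = d1 - sigma * sqrt(T) = 0.28663099
exp(-rT) = 1.00000000; exp(-qT) = 1.00000000
C = S_0 * exp(-qT) * N(d1) - K * exp(-rT) * N(d2)
N(d1) = 0.71451754; N(d2) = 0.61280256
C = 26.9100 * 1.00000000 * 0.71451754 - 23.8800 * 1.00000000 * 0.61280256 = 4.5939

Answer: Price = 4.5939


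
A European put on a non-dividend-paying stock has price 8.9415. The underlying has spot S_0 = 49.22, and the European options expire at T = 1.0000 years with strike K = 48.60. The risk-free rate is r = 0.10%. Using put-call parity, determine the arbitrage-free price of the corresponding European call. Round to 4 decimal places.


Answer: Call price = 9.6101

Derivation:
Put-call parity: C - P = S_0 * exp(-qT) - K * exp(-rT).
S_0 * exp(-qT) = 49.2200 * 1.00000000 = 49.22000000
K * exp(-rT) = 48.6000 * 0.99900050 = 48.55142429
C = P + S*exp(-qT) - K*exp(-rT)
C = 8.9415 + 49.22000000 - 48.55142429 = 9.6101


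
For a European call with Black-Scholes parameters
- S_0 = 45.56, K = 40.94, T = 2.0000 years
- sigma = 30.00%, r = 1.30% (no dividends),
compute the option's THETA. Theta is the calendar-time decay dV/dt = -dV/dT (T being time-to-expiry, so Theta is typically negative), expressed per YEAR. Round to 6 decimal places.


d1 = 0.5254335090; d2 = 0.1011694402
phi(d1) = 0.3475041334; exp(-qT) = 1.0000000000; exp(-rT) = 0.9743350896
Theta = -S*exp(-qT)*phi(d1)*sigma/(2*sqrt(T)) - r*K*exp(-rT)*N(d2) + q*S*exp(-qT)*N(d1)
N(d1) = 0.7003590678; N(d2) = 0.5402920223; sqrt(T) = 1.4142135624
Term 1 = -45.5600 * 1.0000000000 * 0.3475041334 * 0.3000 / (2 * 1.4142135624) = -1.6792677646
Term 2 = -0.0130 * 40.9400 * 0.9743350896 * 0.5402920223 = -0.2801741668
Term 3 = 0 (no dividend yield, q = 0)
Theta = -1.6792677646 + (-0.2801741668) + (0.0000000000) = -1.959442

Answer: Theta = -1.959442


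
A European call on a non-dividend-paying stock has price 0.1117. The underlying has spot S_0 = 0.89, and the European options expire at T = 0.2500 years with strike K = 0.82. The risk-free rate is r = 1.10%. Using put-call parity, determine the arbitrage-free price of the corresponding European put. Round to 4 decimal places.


Put-call parity: C - P = S_0 * exp(-qT) - K * exp(-rT).
S_0 * exp(-qT) = 0.8900 * 1.00000000 = 0.89000000
K * exp(-rT) = 0.8200 * 0.99725378 = 0.81774810
P = C - S*exp(-qT) + K*exp(-rT)
P = 0.1117 - 0.89000000 + 0.81774810 = 0.0394

Answer: Put price = 0.0394


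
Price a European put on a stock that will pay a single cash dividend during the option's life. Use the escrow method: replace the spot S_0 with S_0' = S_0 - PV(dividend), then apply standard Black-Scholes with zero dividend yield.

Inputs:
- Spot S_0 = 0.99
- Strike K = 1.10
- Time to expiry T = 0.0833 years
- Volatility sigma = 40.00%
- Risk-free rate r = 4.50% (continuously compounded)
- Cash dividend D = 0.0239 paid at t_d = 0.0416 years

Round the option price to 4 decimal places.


PV(D) = D * exp(-r * t_d) = 0.0239 * 0.99812975 = 0.02385530
S_0' = S_0 - PV(D) = 0.9900 - 0.02385530 = 0.96614470
d1 = (ln(S_0'/K) + (r + sigma^2/2)*T) / (sigma*sqrt(T)) = -1.03371580
d2 = d1 - sigma*sqrt(T) = -1.14916276
exp(-rT) = 0.99625852
N(-d1) = 0.84936548; N(-d2) = 0.87475556
P = K * exp(-rT) * N(-d2) - S_0' * N(-d1) = 1.1000 * 0.99625852 * 0.87475556 - 0.96614470 * 0.84936548 = 0.1380

Answer: Price = 0.1380


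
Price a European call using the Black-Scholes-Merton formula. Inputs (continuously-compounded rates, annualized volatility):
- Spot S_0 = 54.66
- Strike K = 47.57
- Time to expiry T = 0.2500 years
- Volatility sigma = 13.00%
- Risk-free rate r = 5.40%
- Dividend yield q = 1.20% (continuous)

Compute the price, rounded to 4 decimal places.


d1 = (ln(S/K) + (r - q + 0.5*sigma^2) * T) / (sigma * sqrt(T)) = 2.33142108
d2 = d1 - sigma * sqrt(T) = 2.26642108
exp(-rT) = 0.98659072; exp(-qT) = 0.99700450
C = S_0 * exp(-qT) * N(d1) - K * exp(-rT) * N(d2)
N(d1) = 0.99013442; N(d2) = 0.98828719
C = 54.6600 * 0.99700450 * 0.99013442 - 47.5700 * 0.98659072 * 0.98828719 = 7.5762

Answer: Price = 7.5762


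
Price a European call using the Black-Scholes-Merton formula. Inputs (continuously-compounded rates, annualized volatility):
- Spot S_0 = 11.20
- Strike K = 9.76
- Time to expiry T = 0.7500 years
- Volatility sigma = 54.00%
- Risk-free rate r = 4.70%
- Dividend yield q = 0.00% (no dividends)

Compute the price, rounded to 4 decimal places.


d1 = (ln(S/K) + (r - q + 0.5*sigma^2) * T) / (sigma * sqrt(T)) = 0.60348366
d2 = d1 - sigma * sqrt(T) = 0.13582994
exp(-rT) = 0.96536405; exp(-qT) = 1.00000000
C = S_0 * exp(-qT) * N(d1) - K * exp(-rT) * N(d2)
N(d1) = 0.72690651; N(d2) = 0.55402214
C = 11.2000 * 1.00000000 * 0.72690651 - 9.7600 * 0.96536405 * 0.55402214 = 2.9214

Answer: Price = 2.9214


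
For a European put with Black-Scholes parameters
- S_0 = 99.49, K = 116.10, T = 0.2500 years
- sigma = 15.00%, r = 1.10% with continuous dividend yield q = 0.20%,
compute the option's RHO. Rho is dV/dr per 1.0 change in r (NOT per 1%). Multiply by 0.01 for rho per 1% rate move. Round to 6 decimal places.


Answer: Rho = -28.383472

Derivation:
d1 = -1.9910966947; d2 = -2.0660966947
phi(d1) = 0.0549587950; exp(-qT) = 0.9995001250; exp(-rT) = 0.9972537778
N(-d2) = 0.9805903249
Rho = -K*T*exp(-rT)*N(-d2) = -116.1000 * 0.2500 * 0.9972537778 * 0.9805903249 = -28.383472


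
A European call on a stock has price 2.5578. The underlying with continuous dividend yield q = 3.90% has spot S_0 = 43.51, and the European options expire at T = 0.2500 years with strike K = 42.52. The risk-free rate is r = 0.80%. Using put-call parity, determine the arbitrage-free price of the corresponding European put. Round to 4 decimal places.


Answer: Put price = 1.9050

Derivation:
Put-call parity: C - P = S_0 * exp(-qT) - K * exp(-rT).
S_0 * exp(-qT) = 43.5100 * 0.99029738 = 43.08783888
K * exp(-rT) = 42.5200 * 0.99800200 = 42.43504498
P = C - S*exp(-qT) + K*exp(-rT)
P = 2.5578 - 43.08783888 + 42.43504498 = 1.9050


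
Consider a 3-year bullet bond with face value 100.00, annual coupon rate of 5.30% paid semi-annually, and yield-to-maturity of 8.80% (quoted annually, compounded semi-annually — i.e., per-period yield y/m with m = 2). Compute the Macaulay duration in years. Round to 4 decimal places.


Coupon per period c = face * coupon_rate / m = 2.650000
Periods per year m = 2; per-period yield y/m = 0.044000
Number of cashflows N = 6
Cashflows (t years, CF_t, discount factor 1/(1+y/m)^(m*t), PV):
  t = 0.5000: CF_t = 2.650000, DF = 0.957854, PV = 2.538314
  t = 1.0000: CF_t = 2.650000, DF = 0.917485, PV = 2.431335
  t = 1.5000: CF_t = 2.650000, DF = 0.878817, PV = 2.328865
  t = 2.0000: CF_t = 2.650000, DF = 0.841779, PV = 2.230714
  t = 2.5000: CF_t = 2.650000, DF = 0.806302, PV = 2.136699
  t = 3.0000: CF_t = 102.650000, DF = 0.772320, PV = 79.278598
Price P = sum_t PV_t = 90.944526
Macaulay numerator sum_t t * PV_t:
  t * PV_t at t = 0.5000: 1.269157
  t * PV_t at t = 1.0000: 2.431335
  t * PV_t at t = 1.5000: 3.493298
  t * PV_t at t = 2.0000: 4.461428
  t * PV_t at t = 2.5000: 5.341748
  t * PV_t at t = 3.0000: 237.835794
Macaulay duration D = (sum_t t * PV_t) / P = 254.832761 / 90.944526 = 2.802068

Answer: Macaulay duration = 2.8021 years


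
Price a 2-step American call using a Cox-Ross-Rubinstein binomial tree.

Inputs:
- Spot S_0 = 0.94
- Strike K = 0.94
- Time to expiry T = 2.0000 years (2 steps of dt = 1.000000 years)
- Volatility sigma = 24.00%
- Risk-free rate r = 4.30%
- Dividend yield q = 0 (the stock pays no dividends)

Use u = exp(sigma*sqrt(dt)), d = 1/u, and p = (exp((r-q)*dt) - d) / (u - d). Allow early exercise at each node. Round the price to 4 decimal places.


dt = T/N = 1.000000
u = exp(sigma*sqrt(dt)) = 1.271249; d = 1/u = 0.786628
p = (exp((r-q)*dt) - d) / (u - d) = 0.530951
Discount per step: exp(-r*dt) = 0.957911
Stock lattice S(k, i) with i counting down-moves:
  k=0: S(0,0) = 0.9400
  k=1: S(1,0) = 1.1950; S(1,1) = 0.7394
  k=2: S(2,0) = 1.5191; S(2,1) = 0.9400; S(2,2) = 0.5817
Terminal payoffs V(N, i) = max(S_T - K, 0):
  V(2,0) = 0.579110; V(2,1) = 0.000000; V(2,2) = 0.000000
Backward induction: V(k, i) = exp(-r*dt) * [p * V(k+1, i) + (1-p) * V(k+1, i+1)]; then take max(V_cont, immediate exercise) for American.
  V(1,0) = exp(-r*dt) * [p*0.579110 + (1-p)*0.000000] = 0.294537; exercise = 0.254974; V(1,0) = max -> 0.294537
  V(1,1) = exp(-r*dt) * [p*0.000000 + (1-p)*0.000000] = 0.000000; exercise = 0.000000; V(1,1) = max -> 0.000000
  V(0,0) = exp(-r*dt) * [p*0.294537 + (1-p)*0.000000] = 0.149803; exercise = 0.000000; V(0,0) = max -> 0.149803

Answer: Price = V(0,0) = 0.1498


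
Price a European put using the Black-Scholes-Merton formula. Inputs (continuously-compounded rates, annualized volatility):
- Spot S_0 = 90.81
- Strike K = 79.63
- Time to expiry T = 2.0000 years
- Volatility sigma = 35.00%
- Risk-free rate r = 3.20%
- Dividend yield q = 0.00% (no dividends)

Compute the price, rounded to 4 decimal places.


d1 = (ln(S/K) + (r - q + 0.5*sigma^2) * T) / (sigma * sqrt(T)) = 0.64221156
d2 = d1 - sigma * sqrt(T) = 0.14723682
exp(-rT) = 0.93800500; exp(-qT) = 1.00000000
P = K * exp(-rT) * N(-d2) - S_0 * exp(-qT) * N(-d1)
N(-d1) = 0.26036791; N(-d2) = 0.44147255
P = 79.6300 * 0.93800500 * 0.44147255 - 90.8100 * 1.00000000 * 0.26036791 = 9.3310

Answer: Price = 9.3310


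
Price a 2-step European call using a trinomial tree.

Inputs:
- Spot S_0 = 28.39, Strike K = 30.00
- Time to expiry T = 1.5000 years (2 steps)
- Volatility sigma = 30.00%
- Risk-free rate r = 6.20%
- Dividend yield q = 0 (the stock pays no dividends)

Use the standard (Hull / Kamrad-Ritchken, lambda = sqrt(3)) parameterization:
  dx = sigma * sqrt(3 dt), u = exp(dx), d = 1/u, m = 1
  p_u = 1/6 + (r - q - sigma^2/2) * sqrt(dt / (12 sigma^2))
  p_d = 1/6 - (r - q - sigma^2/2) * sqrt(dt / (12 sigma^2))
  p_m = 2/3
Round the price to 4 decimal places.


dt = T/N = 0.750000; dx = sigma*sqrt(3*dt) = 0.450000
u = exp(dx) = 1.568312; d = 1/u = 0.637628
p_u = 0.180833, p_m = 0.666667, p_d = 0.152500
Discount per step: exp(-r*dt) = 0.954565
Stock lattice S(k, j) with j the centered position index:
  k=0: S(0,+0) = 28.3900
  k=1: S(1,-1) = 18.1023; S(1,+0) = 28.3900; S(1,+1) = 44.5244
  k=2: S(2,-2) = 11.5425; S(2,-1) = 18.1023; S(2,+0) = 28.3900; S(2,+1) = 44.5244; S(2,+2) = 69.8281
Terminal payoffs V(N, j) = max(S_T - K, 0):
  V(2,-2) = 0.000000; V(2,-1) = 0.000000; V(2,+0) = 0.000000; V(2,+1) = 14.524383; V(2,+2) = 39.828132
Backward induction: V(k, j) = exp(-r*dt) * [p_u * V(k+1, j+1) + p_m * V(k+1, j) + p_d * V(k+1, j-1)]
  V(1,-1) = exp(-r*dt) * [p_u*0.000000 + p_m*0.000000 + p_d*0.000000] = 0.000000
  V(1,+0) = exp(-r*dt) * [p_u*14.524383 + p_m*0.000000 + p_d*0.000000] = 2.507157
  V(1,+1) = exp(-r*dt) * [p_u*39.828132 + p_m*14.524383 + p_d*0.000000] = 16.117991
  V(0,+0) = exp(-r*dt) * [p_u*16.117991 + p_m*2.507157 + p_d*0.000000] = 4.377736

Answer: Price = V(0,0) = 4.3777


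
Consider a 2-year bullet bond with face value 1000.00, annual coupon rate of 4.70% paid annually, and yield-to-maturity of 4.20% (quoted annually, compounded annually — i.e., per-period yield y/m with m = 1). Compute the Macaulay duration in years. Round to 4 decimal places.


Coupon per period c = face * coupon_rate / m = 47.000000
Periods per year m = 1; per-period yield y/m = 0.042000
Number of cashflows N = 2
Cashflows (t years, CF_t, discount factor 1/(1+y/m)^(m*t), PV):
  t = 1.0000: CF_t = 47.000000, DF = 0.959693, PV = 45.105566
  t = 2.0000: CF_t = 1047.000000, DF = 0.921010, PV = 964.297951
Price P = sum_t PV_t = 1009.403517
Macaulay numerator sum_t t * PV_t:
  t * PV_t at t = 1.0000: 45.105566
  t * PV_t at t = 2.0000: 1928.595901
Macaulay duration D = (sum_t t * PV_t) / P = 1973.701467 / 1009.403517 = 1.955315

Answer: Macaulay duration = 1.9553 years


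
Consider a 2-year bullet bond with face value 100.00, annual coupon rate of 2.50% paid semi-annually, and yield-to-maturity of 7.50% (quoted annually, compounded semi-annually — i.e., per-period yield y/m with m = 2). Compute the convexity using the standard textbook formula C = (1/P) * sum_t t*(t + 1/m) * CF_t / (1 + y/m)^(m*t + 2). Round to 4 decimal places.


Coupon per period c = face * coupon_rate / m = 1.250000
Periods per year m = 2; per-period yield y/m = 0.037500
Number of cashflows N = 4
Cashflows (t years, CF_t, discount factor 1/(1+y/m)^(m*t), PV):
  t = 0.5000: CF_t = 1.250000, DF = 0.963855, PV = 1.204819
  t = 1.0000: CF_t = 1.250000, DF = 0.929017, PV = 1.161272
  t = 1.5000: CF_t = 1.250000, DF = 0.895438, PV = 1.119298
  t = 2.0000: CF_t = 101.250000, DF = 0.863073, PV = 87.386151
Price P = sum_t PV_t = 90.871540
Convexity numerator sum_t t*(t + 1/m) * CF_t / (1+y/m)^(m*t + 2):
  t = 0.5000: term = 0.559649
  t = 1.0000: term = 1.618262
  t = 1.5000: term = 3.119541
  t = 2.0000: term = 405.916218
Convexity = (1/P) * sum = 411.213671 / 90.871540 = 4.525220

Answer: Convexity = 4.5252


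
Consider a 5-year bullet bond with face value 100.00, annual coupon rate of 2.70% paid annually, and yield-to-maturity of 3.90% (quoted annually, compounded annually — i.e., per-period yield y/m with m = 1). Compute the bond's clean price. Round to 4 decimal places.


Coupon per period c = face * coupon_rate / m = 2.700000
Periods per year m = 1; per-period yield y/m = 0.039000
Number of cashflows N = 5
Cashflows (t years, CF_t, discount factor 1/(1+y/m)^(m*t), PV):
  t = 1.0000: CF_t = 2.700000, DF = 0.962464, PV = 2.598653
  t = 2.0000: CF_t = 2.700000, DF = 0.926337, PV = 2.501109
  t = 3.0000: CF_t = 2.700000, DF = 0.891566, PV = 2.407227
  t = 4.0000: CF_t = 2.700000, DF = 0.858100, PV = 2.316870
  t = 5.0000: CF_t = 102.700000, DF = 0.825890, PV = 84.818914
Price P = sum_t PV_t = 94.642772

Answer: Price = 94.6428


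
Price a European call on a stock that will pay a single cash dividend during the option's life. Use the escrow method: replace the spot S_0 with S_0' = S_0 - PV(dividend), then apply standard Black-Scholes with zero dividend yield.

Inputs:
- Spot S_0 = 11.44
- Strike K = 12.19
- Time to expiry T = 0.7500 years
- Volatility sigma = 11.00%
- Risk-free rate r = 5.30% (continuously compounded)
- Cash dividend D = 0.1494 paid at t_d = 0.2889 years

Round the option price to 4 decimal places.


Answer: Price = 0.2580

Derivation:
PV(D) = D * exp(-r * t_d) = 0.1494 * 0.98480493 = 0.14712986
S_0' = S_0 - PV(D) = 11.4400 - 0.14712986 = 11.29287014
d1 = (ln(S_0'/K) + (r + sigma^2/2)*T) / (sigma*sqrt(T)) = -0.33755967
d2 = d1 - sigma*sqrt(T) = -0.43282247
exp(-rT) = 0.96102967
N(d1) = 0.36784752; N(d2) = 0.33257188
C = S_0' * N(d1) - K * exp(-rT) * N(d2) = 11.29287014 * 0.36784752 - 12.1900 * 0.96102967 * 0.33257188 = 0.2580


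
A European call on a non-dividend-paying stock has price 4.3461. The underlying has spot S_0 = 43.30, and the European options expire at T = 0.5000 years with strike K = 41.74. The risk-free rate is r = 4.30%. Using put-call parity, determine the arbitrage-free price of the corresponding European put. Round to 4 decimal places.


Put-call parity: C - P = S_0 * exp(-qT) - K * exp(-rT).
S_0 * exp(-qT) = 43.3000 * 1.00000000 = 43.30000000
K * exp(-rT) = 41.7400 * 0.97872948 = 40.85216839
P = C - S*exp(-qT) + K*exp(-rT)
P = 4.3461 - 43.30000000 + 40.85216839 = 1.8983

Answer: Put price = 1.8983


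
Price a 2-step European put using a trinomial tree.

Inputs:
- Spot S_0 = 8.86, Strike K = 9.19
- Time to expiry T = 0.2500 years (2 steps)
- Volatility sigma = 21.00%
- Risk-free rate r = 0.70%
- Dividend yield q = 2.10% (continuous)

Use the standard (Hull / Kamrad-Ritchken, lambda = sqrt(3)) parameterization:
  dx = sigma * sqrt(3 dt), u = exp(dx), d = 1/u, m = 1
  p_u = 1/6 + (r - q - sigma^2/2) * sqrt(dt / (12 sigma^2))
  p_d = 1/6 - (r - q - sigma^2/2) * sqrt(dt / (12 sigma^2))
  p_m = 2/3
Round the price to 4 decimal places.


Answer: Price = V(0,0) = 0.5867

Derivation:
dt = T/N = 0.125000; dx = sigma*sqrt(3*dt) = 0.128598
u = exp(dx) = 1.137233; d = 1/u = 0.879327
p_u = 0.149146, p_m = 0.666667, p_d = 0.184187
Discount per step: exp(-r*dt) = 0.999125
Stock lattice S(k, j) with j the centered position index:
  k=0: S(0,+0) = 8.8600
  k=1: S(1,-1) = 7.7908; S(1,+0) = 8.8600; S(1,+1) = 10.0759
  k=2: S(2,-2) = 6.8507; S(2,-1) = 7.7908; S(2,+0) = 8.8600; S(2,+1) = 10.0759; S(2,+2) = 11.4586
Terminal payoffs V(N, j) = max(K - S_T, 0):
  V(2,-2) = 2.339303; V(2,-1) = 1.399161; V(2,+0) = 0.330000; V(2,+1) = 0.000000; V(2,+2) = 0.000000
Backward induction: V(k, j) = exp(-r*dt) * [p_u * V(k+1, j+1) + p_m * V(k+1, j) + p_d * V(k+1, j-1)]
  V(1,-1) = exp(-r*dt) * [p_u*0.330000 + p_m*1.399161 + p_d*2.339303] = 1.411627
  V(1,+0) = exp(-r*dt) * [p_u*0.000000 + p_m*0.330000 + p_d*1.399161] = 0.477290
  V(1,+1) = exp(-r*dt) * [p_u*0.000000 + p_m*0.000000 + p_d*0.330000] = 0.060729
  V(0,+0) = exp(-r*dt) * [p_u*0.060729 + p_m*0.477290 + p_d*1.411627] = 0.586741


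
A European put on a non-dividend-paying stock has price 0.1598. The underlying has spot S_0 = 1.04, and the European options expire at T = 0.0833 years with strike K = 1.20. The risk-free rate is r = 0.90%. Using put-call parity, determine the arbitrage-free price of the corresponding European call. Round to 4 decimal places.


Put-call parity: C - P = S_0 * exp(-qT) - K * exp(-rT).
S_0 * exp(-qT) = 1.0400 * 1.00000000 = 1.04000000
K * exp(-rT) = 1.2000 * 0.99925058 = 1.19910070
C = P + S*exp(-qT) - K*exp(-rT)
C = 0.1598 + 1.04000000 - 1.19910070 = 0.0007

Answer: Call price = 0.0007


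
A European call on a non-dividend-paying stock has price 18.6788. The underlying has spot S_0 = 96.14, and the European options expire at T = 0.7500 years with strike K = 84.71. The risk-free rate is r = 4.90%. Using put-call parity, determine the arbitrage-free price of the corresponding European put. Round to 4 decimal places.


Put-call parity: C - P = S_0 * exp(-qT) - K * exp(-rT).
S_0 * exp(-qT) = 96.1400 * 1.00000000 = 96.14000000
K * exp(-rT) = 84.7100 * 0.96391708 = 81.65341623
P = C - S*exp(-qT) + K*exp(-rT)
P = 18.6788 - 96.14000000 + 81.65341623 = 4.1922

Answer: Put price = 4.1922


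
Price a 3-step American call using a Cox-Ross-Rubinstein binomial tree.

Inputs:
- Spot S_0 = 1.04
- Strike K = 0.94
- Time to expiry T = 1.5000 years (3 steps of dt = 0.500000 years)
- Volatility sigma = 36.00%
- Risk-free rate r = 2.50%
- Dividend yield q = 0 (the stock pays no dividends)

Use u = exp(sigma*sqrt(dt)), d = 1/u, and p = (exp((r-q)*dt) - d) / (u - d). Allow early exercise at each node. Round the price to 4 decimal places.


dt = T/N = 0.500000
u = exp(sigma*sqrt(dt)) = 1.289892; d = 1/u = 0.775259
p = (exp((r-q)*dt) - d) / (u - d) = 0.461143
Discount per step: exp(-r*dt) = 0.987578
Stock lattice S(k, i) with i counting down-moves:
  k=0: S(0,0) = 1.0400
  k=1: S(1,0) = 1.3415; S(1,1) = 0.8063
  k=2: S(2,0) = 1.7304; S(2,1) = 1.0400; S(2,2) = 0.6251
  k=3: S(3,0) = 2.2320; S(3,1) = 1.3415; S(3,2) = 0.8063; S(3,3) = 0.4846
Terminal payoffs V(N, i) = max(S_T - K, 0):
  V(3,0) = 1.291996; V(3,1) = 0.401488; V(3,2) = 0.000000; V(3,3) = 0.000000
Backward induction: V(k, i) = exp(-r*dt) * [p * V(k+1, i) + (1-p) * V(k+1, i+1)]; then take max(V_cont, immediate exercise) for American.
  V(2,0) = exp(-r*dt) * [p*1.291996 + (1-p)*0.401488] = 0.802051; exercise = 0.790374; V(2,0) = max -> 0.802051
  V(2,1) = exp(-r*dt) * [p*0.401488 + (1-p)*0.000000] = 0.182843; exercise = 0.100000; V(2,1) = max -> 0.182843
  V(2,2) = exp(-r*dt) * [p*0.000000 + (1-p)*0.000000] = 0.000000; exercise = 0.000000; V(2,2) = max -> 0.000000
  V(1,0) = exp(-r*dt) * [p*0.802051 + (1-p)*0.182843] = 0.462569; exercise = 0.401488; V(1,0) = max -> 0.462569
  V(1,1) = exp(-r*dt) * [p*0.182843 + (1-p)*0.000000] = 0.083270; exercise = 0.000000; V(1,1) = max -> 0.083270
  V(0,0) = exp(-r*dt) * [p*0.462569 + (1-p)*0.083270] = 0.254974; exercise = 0.100000; V(0,0) = max -> 0.254974

Answer: Price = V(0,0) = 0.2550


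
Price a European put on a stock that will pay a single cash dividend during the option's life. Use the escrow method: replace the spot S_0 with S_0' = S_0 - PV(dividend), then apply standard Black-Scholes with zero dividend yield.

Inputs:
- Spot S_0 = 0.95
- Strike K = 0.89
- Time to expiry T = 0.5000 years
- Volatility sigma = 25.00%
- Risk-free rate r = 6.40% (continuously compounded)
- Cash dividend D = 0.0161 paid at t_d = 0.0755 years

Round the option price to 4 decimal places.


Answer: Price = 0.0336

Derivation:
PV(D) = D * exp(-r * t_d) = 0.0161 * 0.99517966 = 0.01602239
S_0' = S_0 - PV(D) = 0.9500 - 0.01602239 = 0.93397761
d1 = (ln(S_0'/K) + (r + sigma^2/2)*T) / (sigma*sqrt(T)) = 0.54224342
d2 = d1 - sigma*sqrt(T) = 0.36546673
exp(-rT) = 0.96850658
N(-d1) = 0.29382541; N(-d2) = 0.35738152
P = K * exp(-rT) * N(-d2) - S_0' * N(-d1) = 0.8900 * 0.96850658 * 0.35738152 - 0.93397761 * 0.29382541 = 0.0336


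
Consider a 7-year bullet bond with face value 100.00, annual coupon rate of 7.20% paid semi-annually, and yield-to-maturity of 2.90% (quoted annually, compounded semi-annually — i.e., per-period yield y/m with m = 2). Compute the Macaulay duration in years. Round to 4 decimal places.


Coupon per period c = face * coupon_rate / m = 3.600000
Periods per year m = 2; per-period yield y/m = 0.014500
Number of cashflows N = 14
Cashflows (t years, CF_t, discount factor 1/(1+y/m)^(m*t), PV):
  t = 0.5000: CF_t = 3.600000, DF = 0.985707, PV = 3.548546
  t = 1.0000: CF_t = 3.600000, DF = 0.971619, PV = 3.497828
  t = 1.5000: CF_t = 3.600000, DF = 0.957732, PV = 3.447834
  t = 2.0000: CF_t = 3.600000, DF = 0.944043, PV = 3.398555
  t = 2.5000: CF_t = 3.600000, DF = 0.930550, PV = 3.349980
  t = 3.0000: CF_t = 3.600000, DF = 0.917250, PV = 3.302100
  t = 3.5000: CF_t = 3.600000, DF = 0.904140, PV = 3.254904
  t = 4.0000: CF_t = 3.600000, DF = 0.891217, PV = 3.208382
  t = 4.5000: CF_t = 3.600000, DF = 0.878479, PV = 3.162526
  t = 5.0000: CF_t = 3.600000, DF = 0.865923, PV = 3.117324
  t = 5.5000: CF_t = 3.600000, DF = 0.853547, PV = 3.072769
  t = 6.0000: CF_t = 3.600000, DF = 0.841347, PV = 3.028851
  t = 6.5000: CF_t = 3.600000, DF = 0.829322, PV = 2.985560
  t = 7.0000: CF_t = 103.600000, DF = 0.817469, PV = 84.689786
Price P = sum_t PV_t = 127.064945
Macaulay numerator sum_t t * PV_t:
  t * PV_t at t = 0.5000: 1.774273
  t * PV_t at t = 1.0000: 3.497828
  t * PV_t at t = 1.5000: 5.171751
  t * PV_t at t = 2.0000: 6.797110
  t * PV_t at t = 2.5000: 8.374951
  t * PV_t at t = 3.0000: 9.906299
  t * PV_t at t = 3.5000: 11.392163
  t * PV_t at t = 4.0000: 12.833529
  t * PV_t at t = 4.5000: 14.231365
  t * PV_t at t = 5.0000: 15.586622
  t * PV_t at t = 5.5000: 16.900230
  t * PV_t at t = 6.0000: 18.173105
  t * PV_t at t = 6.5000: 19.406141
  t * PV_t at t = 7.0000: 592.828503
Macaulay duration D = (sum_t t * PV_t) / P = 736.873869 / 127.064945 = 5.799191

Answer: Macaulay duration = 5.7992 years


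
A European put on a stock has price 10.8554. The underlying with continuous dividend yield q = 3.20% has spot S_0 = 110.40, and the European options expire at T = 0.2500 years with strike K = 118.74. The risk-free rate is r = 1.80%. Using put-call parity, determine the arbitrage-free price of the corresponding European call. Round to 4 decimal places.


Answer: Call price = 2.1689

Derivation:
Put-call parity: C - P = S_0 * exp(-qT) - K * exp(-rT).
S_0 * exp(-qT) = 110.4000 * 0.99203191 = 109.52032340
K * exp(-rT) = 118.7400 * 0.99551011 = 118.20687044
C = P + S*exp(-qT) - K*exp(-rT)
C = 10.8554 + 109.52032340 - 118.20687044 = 2.1689


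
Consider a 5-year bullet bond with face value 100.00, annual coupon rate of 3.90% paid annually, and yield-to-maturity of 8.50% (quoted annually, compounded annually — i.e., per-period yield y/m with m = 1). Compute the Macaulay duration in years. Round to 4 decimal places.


Coupon per period c = face * coupon_rate / m = 3.900000
Periods per year m = 1; per-period yield y/m = 0.085000
Number of cashflows N = 5
Cashflows (t years, CF_t, discount factor 1/(1+y/m)^(m*t), PV):
  t = 1.0000: CF_t = 3.900000, DF = 0.921659, PV = 3.594470
  t = 2.0000: CF_t = 3.900000, DF = 0.849455, PV = 3.312876
  t = 3.0000: CF_t = 3.900000, DF = 0.782908, PV = 3.053342
  t = 4.0000: CF_t = 3.900000, DF = 0.721574, PV = 2.814140
  t = 5.0000: CF_t = 103.900000, DF = 0.665045, PV = 69.098219
Price P = sum_t PV_t = 81.873046
Macaulay numerator sum_t t * PV_t:
  t * PV_t at t = 1.0000: 3.594470
  t * PV_t at t = 2.0000: 6.625751
  t * PV_t at t = 3.0000: 9.160025
  t * PV_t at t = 4.0000: 11.256559
  t * PV_t at t = 5.0000: 345.491097
Macaulay duration D = (sum_t t * PV_t) / P = 376.127902 / 81.873046 = 4.594038

Answer: Macaulay duration = 4.5940 years


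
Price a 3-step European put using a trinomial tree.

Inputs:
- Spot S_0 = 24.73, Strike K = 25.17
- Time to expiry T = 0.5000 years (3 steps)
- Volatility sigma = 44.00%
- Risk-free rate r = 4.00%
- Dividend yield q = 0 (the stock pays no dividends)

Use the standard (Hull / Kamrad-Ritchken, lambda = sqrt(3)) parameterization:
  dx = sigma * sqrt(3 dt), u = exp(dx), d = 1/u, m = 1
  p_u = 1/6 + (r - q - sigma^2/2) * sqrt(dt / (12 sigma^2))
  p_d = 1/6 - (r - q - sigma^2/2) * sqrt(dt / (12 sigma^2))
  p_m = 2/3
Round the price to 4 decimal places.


Answer: Price = V(0,0) = 2.8182

Derivation:
dt = T/N = 0.166667; dx = sigma*sqrt(3*dt) = 0.311127
u = exp(dx) = 1.364963; d = 1/u = 0.732621
p_u = 0.151453, p_m = 0.666667, p_d = 0.181880
Discount per step: exp(-r*dt) = 0.993356
Stock lattice S(k, j) with j the centered position index:
  k=0: S(0,+0) = 24.7300
  k=1: S(1,-1) = 18.1177; S(1,+0) = 24.7300; S(1,+1) = 33.7555
  k=2: S(2,-2) = 13.2734; S(2,-1) = 18.1177; S(2,+0) = 24.7300; S(2,+1) = 33.7555; S(2,+2) = 46.0750
  k=3: S(3,-3) = 9.7244; S(3,-2) = 13.2734; S(3,-1) = 18.1177; S(3,+0) = 24.7300; S(3,+1) = 33.7555; S(3,+2) = 46.0750; S(3,+3) = 62.8907
Terminal payoffs V(N, j) = max(K - S_T, 0):
  V(3,-3) = 15.445620; V(3,-2) = 11.896586; V(3,-1) = 7.052287; V(3,+0) = 0.440000; V(3,+1) = 0.000000; V(3,+2) = 0.000000; V(3,+3) = 0.000000
Backward induction: V(k, j) = exp(-r*dt) * [p_u * V(k+1, j+1) + p_m * V(k+1, j) + p_d * V(k+1, j-1)]
  V(2,-2) = exp(-r*dt) * [p_u*7.052287 + p_m*11.896586 + p_d*15.445620] = 11.729939
  V(2,-1) = exp(-r*dt) * [p_u*0.440000 + p_m*7.052287 + p_d*11.896586] = 6.885858
  V(2,+0) = exp(-r*dt) * [p_u*0.000000 + p_m*0.440000 + p_d*7.052287] = 1.565533
  V(2,+1) = exp(-r*dt) * [p_u*0.000000 + p_m*0.000000 + p_d*0.440000] = 0.079496
  V(2,+2) = exp(-r*dt) * [p_u*0.000000 + p_m*0.000000 + p_d*0.000000] = 0.000000
  V(1,-1) = exp(-r*dt) * [p_u*1.565533 + p_m*6.885858 + p_d*11.729939] = 6.914867
  V(1,+0) = exp(-r*dt) * [p_u*0.079496 + p_m*1.565533 + p_d*6.885858] = 2.292793
  V(1,+1) = exp(-r*dt) * [p_u*0.000000 + p_m*0.079496 + p_d*1.565533] = 0.335492
  V(0,+0) = exp(-r*dt) * [p_u*0.335492 + p_m*2.292793 + p_d*6.914867] = 2.818167


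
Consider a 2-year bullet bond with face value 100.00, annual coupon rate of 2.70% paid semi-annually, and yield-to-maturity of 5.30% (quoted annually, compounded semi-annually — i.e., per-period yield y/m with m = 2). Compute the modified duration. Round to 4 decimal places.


Coupon per period c = face * coupon_rate / m = 1.350000
Periods per year m = 2; per-period yield y/m = 0.026500
Number of cashflows N = 4
Cashflows (t years, CF_t, discount factor 1/(1+y/m)^(m*t), PV):
  t = 0.5000: CF_t = 1.350000, DF = 0.974184, PV = 1.315149
  t = 1.0000: CF_t = 1.350000, DF = 0.949035, PV = 1.281197
  t = 1.5000: CF_t = 1.350000, DF = 0.924535, PV = 1.248122
  t = 2.0000: CF_t = 101.350000, DF = 0.900667, PV = 91.282587
Price P = sum_t PV_t = 95.127054
First compute Macaulay numerator sum_t t * PV_t:
  t * PV_t at t = 0.5000: 0.657574
  t * PV_t at t = 1.0000: 1.281197
  t * PV_t at t = 1.5000: 1.872182
  t * PV_t at t = 2.0000: 182.565173
Macaulay duration D = 186.376127 / 95.127054 = 1.959234
Modified duration = D / (1 + y/m) = 1.959234 / (1 + 0.026500) = 1.908654

Answer: Modified duration = 1.9087


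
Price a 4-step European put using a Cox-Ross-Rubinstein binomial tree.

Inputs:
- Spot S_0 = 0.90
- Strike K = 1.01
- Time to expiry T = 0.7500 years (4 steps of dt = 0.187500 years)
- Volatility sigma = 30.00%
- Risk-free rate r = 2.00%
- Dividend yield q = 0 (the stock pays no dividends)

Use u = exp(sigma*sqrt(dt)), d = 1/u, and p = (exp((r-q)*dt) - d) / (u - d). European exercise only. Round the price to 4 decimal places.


dt = T/N = 0.187500
u = exp(sigma*sqrt(dt)) = 1.138719; d = 1/u = 0.878180
p = (exp((r-q)*dt) - d) / (u - d) = 0.481990
Discount per step: exp(-r*dt) = 0.996257
Stock lattice S(k, i) with i counting down-moves:
  k=0: S(0,0) = 0.9000
  k=1: S(1,0) = 1.0248; S(1,1) = 0.7904
  k=2: S(2,0) = 1.1670; S(2,1) = 0.9000; S(2,2) = 0.6941
  k=3: S(3,0) = 1.3289; S(3,1) = 1.0248; S(3,2) = 0.7904; S(3,3) = 0.6095
  k=4: S(4,0) = 1.5132; S(4,1) = 1.1670; S(4,2) = 0.9000; S(4,3) = 0.6941; S(4,4) = 0.5353
Terminal payoffs V(N, i) = max(K - S_T, 0):
  V(4,0) = 0.000000; V(4,1) = 0.000000; V(4,2) = 0.110000; V(4,3) = 0.315920; V(4,4) = 0.474726
Backward induction: V(k, i) = exp(-r*dt) * [p * V(k+1, i) + (1-p) * V(k+1, i+1)].
  V(3,0) = exp(-r*dt) * [p*0.000000 + (1-p)*0.000000] = 0.000000
  V(3,1) = exp(-r*dt) * [p*0.000000 + (1-p)*0.110000] = 0.056768
  V(3,2) = exp(-r*dt) * [p*0.110000 + (1-p)*0.315920] = 0.215858
  V(3,3) = exp(-r*dt) * [p*0.315920 + (1-p)*0.474726] = 0.396693
  V(2,0) = exp(-r*dt) * [p*0.000000 + (1-p)*0.056768] = 0.029296
  V(2,1) = exp(-r*dt) * [p*0.056768 + (1-p)*0.215858] = 0.138657
  V(2,2) = exp(-r*dt) * [p*0.215858 + (1-p)*0.396693] = 0.308373
  V(1,0) = exp(-r*dt) * [p*0.029296 + (1-p)*0.138657] = 0.085625
  V(1,1) = exp(-r*dt) * [p*0.138657 + (1-p)*0.308373] = 0.225724
  V(0,0) = exp(-r*dt) * [p*0.085625 + (1-p)*0.225724] = 0.157605

Answer: Price = V(0,0) = 0.1576


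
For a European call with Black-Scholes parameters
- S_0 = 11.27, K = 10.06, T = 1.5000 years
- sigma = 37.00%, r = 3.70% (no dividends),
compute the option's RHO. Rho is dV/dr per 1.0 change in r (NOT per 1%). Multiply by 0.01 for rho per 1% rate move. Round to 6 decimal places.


d1 = 0.5996884115; d2 = 0.1465328091
phi(d1) = 0.3332868899; exp(-qT) = 1.0000000000; exp(-rT) = 0.9460120237
N(d2) = 0.5582496042
Rho = K*T*exp(-rT)*N(d2) = 10.0600 * 1.5000 * 0.9460120237 * 0.5582496042 = 7.969193

Answer: Rho = 7.969193


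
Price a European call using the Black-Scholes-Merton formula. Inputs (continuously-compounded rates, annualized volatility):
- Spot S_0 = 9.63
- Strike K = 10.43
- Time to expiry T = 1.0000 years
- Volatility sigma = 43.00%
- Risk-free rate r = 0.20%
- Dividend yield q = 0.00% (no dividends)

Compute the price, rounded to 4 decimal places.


d1 = (ln(S/K) + (r - q + 0.5*sigma^2) * T) / (sigma * sqrt(T)) = 0.03406269
d2 = d1 - sigma * sqrt(T) = -0.39593731
exp(-rT) = 0.99800200; exp(-qT) = 1.00000000
C = S_0 * exp(-qT) * N(d1) - K * exp(-rT) * N(d2)
N(d1) = 0.51358642; N(d2) = 0.34607564
C = 9.6300 * 1.00000000 * 0.51358642 - 10.4300 * 0.99800200 * 0.34607564 = 1.3435

Answer: Price = 1.3435


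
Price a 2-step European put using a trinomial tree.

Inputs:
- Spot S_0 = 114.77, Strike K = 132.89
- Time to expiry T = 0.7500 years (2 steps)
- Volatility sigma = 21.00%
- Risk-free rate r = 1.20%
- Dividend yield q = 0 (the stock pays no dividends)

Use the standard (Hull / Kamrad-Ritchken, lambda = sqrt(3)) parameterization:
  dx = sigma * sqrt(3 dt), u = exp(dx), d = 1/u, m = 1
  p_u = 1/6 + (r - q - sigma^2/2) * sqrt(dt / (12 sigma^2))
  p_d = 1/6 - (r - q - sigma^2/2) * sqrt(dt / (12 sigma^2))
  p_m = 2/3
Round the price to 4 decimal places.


Answer: Price = V(0,0) = 20.2774

Derivation:
dt = T/N = 0.375000; dx = sigma*sqrt(3*dt) = 0.222739
u = exp(dx) = 1.249494; d = 1/u = 0.800324
p_u = 0.158207, p_m = 0.666667, p_d = 0.175127
Discount per step: exp(-r*dt) = 0.995510
Stock lattice S(k, j) with j the centered position index:
  k=0: S(0,+0) = 114.7700
  k=1: S(1,-1) = 91.8532; S(1,+0) = 114.7700; S(1,+1) = 143.4044
  k=2: S(2,-2) = 73.5123; S(2,-1) = 91.8532; S(2,+0) = 114.7700; S(2,+1) = 143.4044; S(2,+2) = 179.1830
Terminal payoffs V(N, j) = max(K - S_T, 0):
  V(2,-2) = 59.377692; V(2,-1) = 41.036815; V(2,+0) = 18.120000; V(2,+1) = 0.000000; V(2,+2) = 0.000000
Backward induction: V(k, j) = exp(-r*dt) * [p_u * V(k+1, j+1) + p_m * V(k+1, j) + p_d * V(k+1, j-1)]
  V(1,-1) = exp(-r*dt) * [p_u*18.120000 + p_m*41.036815 + p_d*59.377692] = 40.440806
  V(1,+0) = exp(-r*dt) * [p_u*0.000000 + p_m*18.120000 + p_d*41.036815] = 19.180137
  V(1,+1) = exp(-r*dt) * [p_u*0.000000 + p_m*0.000000 + p_d*18.120000] = 3.159048
  V(0,+0) = exp(-r*dt) * [p_u*3.159048 + p_m*19.180137 + p_d*40.440806] = 20.277351


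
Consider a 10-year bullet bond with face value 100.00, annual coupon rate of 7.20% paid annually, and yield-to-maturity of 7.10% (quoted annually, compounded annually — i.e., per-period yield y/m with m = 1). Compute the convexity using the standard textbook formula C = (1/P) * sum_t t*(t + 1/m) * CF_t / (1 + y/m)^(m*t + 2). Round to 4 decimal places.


Coupon per period c = face * coupon_rate / m = 7.200000
Periods per year m = 1; per-period yield y/m = 0.071000
Number of cashflows N = 10
Cashflows (t years, CF_t, discount factor 1/(1+y/m)^(m*t), PV):
  t = 1.0000: CF_t = 7.200000, DF = 0.933707, PV = 6.722689
  t = 2.0000: CF_t = 7.200000, DF = 0.871808, PV = 6.277021
  t = 3.0000: CF_t = 7.200000, DF = 0.814013, PV = 5.860897
  t = 4.0000: CF_t = 7.200000, DF = 0.760050, PV = 5.472359
  t = 5.0000: CF_t = 7.200000, DF = 0.709664, PV = 5.109579
  t = 6.0000: CF_t = 7.200000, DF = 0.662618, PV = 4.770849
  t = 7.0000: CF_t = 7.200000, DF = 0.618691, PV = 4.454574
  t = 8.0000: CF_t = 7.200000, DF = 0.577676, PV = 4.159266
  t = 9.0000: CF_t = 7.200000, DF = 0.539380, PV = 3.883535
  t = 10.0000: CF_t = 107.200000, DF = 0.503623, PV = 53.988353
Price P = sum_t PV_t = 100.699123
Convexity numerator sum_t t*(t + 1/m) * CF_t / (1+y/m)^(m*t + 2):
  t = 1.0000: term = 11.721794
  t = 2.0000: term = 32.834156
  t = 3.0000: term = 61.314951
  t = 4.0000: term = 95.416980
  t = 5.0000: term = 133.637227
  t = 6.0000: term = 174.689186
  t = 7.0000: term = 217.477978
  t = 8.0000: term = 261.078004
  t = 9.0000: term = 304.712890
  t = 10.0000: term = 5177.425049
Convexity = (1/P) * sum = 6470.308216 / 100.699123 = 64.253869

Answer: Convexity = 64.2539


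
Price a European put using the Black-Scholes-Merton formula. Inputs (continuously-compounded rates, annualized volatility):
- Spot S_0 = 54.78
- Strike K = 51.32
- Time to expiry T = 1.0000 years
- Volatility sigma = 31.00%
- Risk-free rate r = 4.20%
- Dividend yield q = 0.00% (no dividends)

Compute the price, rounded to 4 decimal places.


d1 = (ln(S/K) + (r - q + 0.5*sigma^2) * T) / (sigma * sqrt(T)) = 0.50095040
d2 = d1 - sigma * sqrt(T) = 0.19095040
exp(-rT) = 0.95886978; exp(-qT) = 1.00000000
P = K * exp(-rT) * N(-d2) - S_0 * exp(-qT) * N(-d1)
N(-d1) = 0.30820302; N(-d2) = 0.42428223
P = 51.3200 * 0.95886978 * 0.42428223 - 54.7800 * 1.00000000 * 0.30820302 = 3.9952

Answer: Price = 3.9952


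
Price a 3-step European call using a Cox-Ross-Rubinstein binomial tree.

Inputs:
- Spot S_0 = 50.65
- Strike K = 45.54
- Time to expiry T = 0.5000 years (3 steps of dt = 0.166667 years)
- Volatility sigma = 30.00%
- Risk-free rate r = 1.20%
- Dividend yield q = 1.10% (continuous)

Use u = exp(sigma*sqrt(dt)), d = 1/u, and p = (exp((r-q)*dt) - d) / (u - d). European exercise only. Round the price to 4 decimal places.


dt = T/N = 0.166667
u = exp(sigma*sqrt(dt)) = 1.130290; d = 1/u = 0.884728
p = (exp((r-q)*dt) - d) / (u - d) = 0.470098
Discount per step: exp(-r*dt) = 0.998002
Stock lattice S(k, i) with i counting down-moves:
  k=0: S(0,0) = 50.6500
  k=1: S(1,0) = 57.2492; S(1,1) = 44.8115
  k=2: S(2,0) = 64.7082; S(2,1) = 50.6500; S(2,2) = 39.6460
  k=3: S(3,0) = 73.1391; S(3,1) = 57.2492; S(3,2) = 44.8115; S(3,3) = 35.0760
Terminal payoffs V(N, i) = max(S_T - K, 0):
  V(3,0) = 27.599070; V(3,1) = 11.709203; V(3,2) = 0.000000; V(3,3) = 0.000000
Backward induction: V(k, i) = exp(-r*dt) * [p * V(k+1, i) + (1-p) * V(k+1, i+1)].
  V(2,0) = exp(-r*dt) * [p*27.599070 + (1-p)*11.709203] = 19.140684
  V(2,1) = exp(-r*dt) * [p*11.709203 + (1-p)*0.000000] = 5.493479
  V(2,2) = exp(-r*dt) * [p*0.000000 + (1-p)*0.000000] = 0.000000
  V(1,0) = exp(-r*dt) * [p*19.140684 + (1-p)*5.493479] = 11.885213
  V(1,1) = exp(-r*dt) * [p*5.493479 + (1-p)*0.000000] = 2.577316
  V(0,0) = exp(-r*dt) * [p*11.885213 + (1-p)*2.577316] = 6.939051

Answer: Price = V(0,0) = 6.9391


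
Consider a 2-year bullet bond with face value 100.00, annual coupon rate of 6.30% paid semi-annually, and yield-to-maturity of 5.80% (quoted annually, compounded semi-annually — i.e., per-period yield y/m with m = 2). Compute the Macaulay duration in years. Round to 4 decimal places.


Answer: Macaulay duration = 1.9107 years

Derivation:
Coupon per period c = face * coupon_rate / m = 3.150000
Periods per year m = 2; per-period yield y/m = 0.029000
Number of cashflows N = 4
Cashflows (t years, CF_t, discount factor 1/(1+y/m)^(m*t), PV):
  t = 0.5000: CF_t = 3.150000, DF = 0.971817, PV = 3.061224
  t = 1.0000: CF_t = 3.150000, DF = 0.944429, PV = 2.974951
  t = 1.5000: CF_t = 3.150000, DF = 0.917812, PV = 2.891109
  t = 2.0000: CF_t = 103.150000, DF = 0.891946, PV = 92.004217
Price P = sum_t PV_t = 100.931501
Macaulay numerator sum_t t * PV_t:
  t * PV_t at t = 0.5000: 1.530612
  t * PV_t at t = 1.0000: 2.974951
  t * PV_t at t = 1.5000: 4.336663
  t * PV_t at t = 2.0000: 184.008434
Macaulay duration D = (sum_t t * PV_t) / P = 192.850660 / 100.931501 = 1.910708


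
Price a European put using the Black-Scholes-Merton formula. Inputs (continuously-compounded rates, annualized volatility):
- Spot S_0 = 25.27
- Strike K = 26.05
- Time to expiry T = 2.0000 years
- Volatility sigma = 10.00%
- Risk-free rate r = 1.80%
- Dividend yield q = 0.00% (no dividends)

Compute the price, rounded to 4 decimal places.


Answer: Price = 1.3511

Derivation:
d1 = (ln(S/K) + (r - q + 0.5*sigma^2) * T) / (sigma * sqrt(T)) = 0.11030974
d2 = d1 - sigma * sqrt(T) = -0.03111162
exp(-rT) = 0.96464029; exp(-qT) = 1.00000000
P = K * exp(-rT) * N(-d2) - S_0 * exp(-qT) * N(-d1)
N(-d1) = 0.45608187; N(-d2) = 0.51240974
P = 26.0500 * 0.96464029 * 0.51240974 - 25.2700 * 1.00000000 * 0.45608187 = 1.3511


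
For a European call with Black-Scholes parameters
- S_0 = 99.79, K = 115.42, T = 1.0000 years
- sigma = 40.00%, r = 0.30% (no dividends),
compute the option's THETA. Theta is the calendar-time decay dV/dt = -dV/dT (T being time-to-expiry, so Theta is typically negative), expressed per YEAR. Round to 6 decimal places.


Answer: Theta = -7.965231

Derivation:
d1 = -0.1562741785; d2 = -0.5562741785
phi(d1) = 0.3941004935; exp(-qT) = 1.0000000000; exp(-rT) = 0.9970044955
Theta = -S*exp(-qT)*phi(d1)*sigma/(2*sqrt(T)) - r*K*exp(-rT)*N(d2) + q*S*exp(-qT)*N(d1)
N(d1) = 0.4379084544; N(d2) = 0.2890117182; sqrt(T) = 1.0000000000
Term 1 = -99.7900 * 1.0000000000 * 0.3941004935 * 0.4000 / (2 * 1.0000000000) = -7.8654576493
Term 2 = -0.0030 * 115.4200 * 0.9970044955 * 0.2890117182 = -0.0997734278
Term 3 = 0 (no dividend yield, q = 0)
Theta = -7.8654576493 + (-0.0997734278) + (0.0000000000) = -7.965231


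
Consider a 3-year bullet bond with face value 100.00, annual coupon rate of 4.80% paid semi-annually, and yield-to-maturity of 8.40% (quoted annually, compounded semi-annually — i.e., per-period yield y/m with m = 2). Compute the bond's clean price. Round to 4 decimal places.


Coupon per period c = face * coupon_rate / m = 2.400000
Periods per year m = 2; per-period yield y/m = 0.042000
Number of cashflows N = 6
Cashflows (t years, CF_t, discount factor 1/(1+y/m)^(m*t), PV):
  t = 0.5000: CF_t = 2.400000, DF = 0.959693, PV = 2.303263
  t = 1.0000: CF_t = 2.400000, DF = 0.921010, PV = 2.210425
  t = 1.5000: CF_t = 2.400000, DF = 0.883887, PV = 2.121329
  t = 2.0000: CF_t = 2.400000, DF = 0.848260, PV = 2.035825
  t = 2.5000: CF_t = 2.400000, DF = 0.814069, PV = 1.953766
  t = 3.0000: CF_t = 102.400000, DF = 0.781257, PV = 80.000673
Price P = sum_t PV_t = 90.625282

Answer: Price = 90.6253
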